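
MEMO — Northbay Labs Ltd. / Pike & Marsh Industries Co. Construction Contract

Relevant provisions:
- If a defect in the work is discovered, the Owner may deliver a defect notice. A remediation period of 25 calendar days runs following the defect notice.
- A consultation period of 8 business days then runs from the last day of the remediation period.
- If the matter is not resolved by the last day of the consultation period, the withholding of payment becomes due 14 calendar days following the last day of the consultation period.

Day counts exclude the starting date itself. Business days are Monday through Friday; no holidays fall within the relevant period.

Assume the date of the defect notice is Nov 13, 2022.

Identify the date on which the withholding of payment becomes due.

The last day of the remediation period: 25 calendar days after Nov 13, 2022 is Dec 8, 2022.
The last day of the consultation period: counting 8 business days from Thursday, Dec 8, 2022 (Dec 9, Dec 12, Dec 13, Dec 14, Dec 15, Dec 16, Dec 19, Dec 20, skipping weekends) reaches Tuesday, Dec 20, 2022.
The date on which the withholding of payment becomes due: 14 calendar days after Dec 20, 2022 is Jan 3, 2023.

Jan 3, 2023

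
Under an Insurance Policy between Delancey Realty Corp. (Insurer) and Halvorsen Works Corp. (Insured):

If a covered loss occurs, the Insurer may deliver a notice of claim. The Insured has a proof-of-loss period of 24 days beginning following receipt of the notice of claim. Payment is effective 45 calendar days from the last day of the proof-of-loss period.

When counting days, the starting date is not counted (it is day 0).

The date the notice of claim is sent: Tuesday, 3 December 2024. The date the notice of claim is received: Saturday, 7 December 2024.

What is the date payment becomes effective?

14 February 2025

The last day of the proof-of-loss period: 24 calendar days after 7 December 2024 is 31 December 2024.
The date payment becomes effective: 45 calendar days after 31 December 2024 is 14 February 2025.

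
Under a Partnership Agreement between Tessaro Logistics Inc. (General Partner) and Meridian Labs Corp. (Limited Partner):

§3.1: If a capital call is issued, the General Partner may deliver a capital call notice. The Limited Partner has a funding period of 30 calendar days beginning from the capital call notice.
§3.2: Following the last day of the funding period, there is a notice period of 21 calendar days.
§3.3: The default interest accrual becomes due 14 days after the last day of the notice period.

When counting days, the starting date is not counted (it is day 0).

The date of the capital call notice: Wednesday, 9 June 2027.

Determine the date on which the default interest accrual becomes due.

13 August 2027

The last day of the funding period: 30 calendar days after 9 June 2027 is 9 July 2027.
Adding 21 calendar days to 9 July 2027 gives 30 July 2027, which is the last day of the notice period.
Adding 14 calendar days to 30 July 2027 gives 13 August 2027, which is the date on which the default interest accrual becomes due.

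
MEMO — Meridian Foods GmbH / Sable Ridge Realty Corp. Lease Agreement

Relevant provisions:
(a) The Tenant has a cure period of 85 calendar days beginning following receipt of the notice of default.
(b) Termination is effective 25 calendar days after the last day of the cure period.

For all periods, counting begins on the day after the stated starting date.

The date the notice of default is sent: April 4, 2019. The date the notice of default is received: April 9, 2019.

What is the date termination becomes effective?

July 28, 2019

The last day of the cure period: April 9, 2019 + 85 days = July 3, 2019.
Adding 25 calendar days to July 3, 2019 gives July 28, 2019, which is the date termination becomes effective.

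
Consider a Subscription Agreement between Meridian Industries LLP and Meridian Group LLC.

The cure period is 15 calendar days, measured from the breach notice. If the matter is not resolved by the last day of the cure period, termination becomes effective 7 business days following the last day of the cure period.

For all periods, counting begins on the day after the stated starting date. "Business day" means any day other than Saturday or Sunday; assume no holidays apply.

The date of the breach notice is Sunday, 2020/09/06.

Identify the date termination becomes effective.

Adding 15 calendar days to 2020/09/06 gives 2020/09/21, which is the last day of the cure period.
The date termination becomes effective: counting 7 business days from Monday, 2020/09/21 (Sep 22, Sep 23, Sep 24, Sep 25, Sep 28, Sep 29, Sep 30, skipping weekends) reaches Wednesday, 2020/09/30.

2020/09/30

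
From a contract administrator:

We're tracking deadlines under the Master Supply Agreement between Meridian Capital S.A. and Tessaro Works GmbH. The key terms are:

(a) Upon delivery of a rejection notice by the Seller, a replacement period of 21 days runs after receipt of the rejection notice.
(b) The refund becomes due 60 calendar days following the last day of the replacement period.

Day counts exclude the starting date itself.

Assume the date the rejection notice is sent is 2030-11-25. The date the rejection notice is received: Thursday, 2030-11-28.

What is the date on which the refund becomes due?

2031-02-17

The last day of the replacement period: 2030-11-28 + 21 days = 2030-12-19.
The date on which the refund becomes due: 60 calendar days after 2030-12-19 is 2031-02-17.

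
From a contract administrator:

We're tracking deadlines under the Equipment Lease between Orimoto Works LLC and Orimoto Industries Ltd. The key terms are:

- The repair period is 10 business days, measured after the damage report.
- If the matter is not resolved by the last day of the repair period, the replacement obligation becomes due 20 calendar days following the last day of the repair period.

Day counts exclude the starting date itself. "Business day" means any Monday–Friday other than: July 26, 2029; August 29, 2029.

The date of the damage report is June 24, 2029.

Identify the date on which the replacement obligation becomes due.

The last day of the repair period: counting 10 business days from Sunday, June 24, 2029 (Jun 25, Jun 26, Jun 27, Jun 28, Jun 29, Jul 2, Jul 3, Jul 4, Jul 5, Jul 6, skipping weekends) reaches Friday, July 6, 2029.
Adding 20 calendar days to July 6, 2029 gives July 26, 2029, which is the date on which the replacement obligation becomes due.

July 26, 2029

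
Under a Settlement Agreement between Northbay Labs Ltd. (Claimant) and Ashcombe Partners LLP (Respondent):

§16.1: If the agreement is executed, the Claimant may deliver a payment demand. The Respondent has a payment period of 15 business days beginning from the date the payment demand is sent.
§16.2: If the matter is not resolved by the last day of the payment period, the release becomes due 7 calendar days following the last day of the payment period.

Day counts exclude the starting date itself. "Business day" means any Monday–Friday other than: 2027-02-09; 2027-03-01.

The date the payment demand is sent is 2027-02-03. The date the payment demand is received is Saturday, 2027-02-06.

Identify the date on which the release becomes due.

2027-03-04

The last day of the payment period: 15 business days after Wednesday, 2027-02-03, skipping weekends and the listed holiday on Feb 9 — Feb 4, Feb 5, Feb 8, Feb 10, …, Feb 23, Feb 24, Feb 25 — lands on Thursday, 2027-02-25.
The date on which the release becomes due: 7 calendar days after 2027-02-25 is 2027-03-04.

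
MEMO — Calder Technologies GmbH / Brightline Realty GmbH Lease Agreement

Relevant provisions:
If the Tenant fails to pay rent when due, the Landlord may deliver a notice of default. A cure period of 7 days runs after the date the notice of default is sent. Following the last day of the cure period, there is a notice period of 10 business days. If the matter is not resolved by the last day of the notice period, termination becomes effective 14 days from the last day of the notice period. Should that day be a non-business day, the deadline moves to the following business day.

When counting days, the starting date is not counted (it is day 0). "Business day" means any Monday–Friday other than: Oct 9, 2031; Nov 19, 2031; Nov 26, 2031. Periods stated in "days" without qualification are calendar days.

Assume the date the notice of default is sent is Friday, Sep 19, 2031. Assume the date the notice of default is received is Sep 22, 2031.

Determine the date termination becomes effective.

Adding 7 calendar days to Sep 19, 2031 gives Sep 26, 2031, which is the last day of the cure period.
From Friday, Sep 26, 2031, 10 business days (Sep 29, Sep 30, Oct 1, Oct 2, Oct 3, Oct 6, Oct 7, Oct 8, Oct 10, Oct 13, skipping weekends and the listed holiday on Oct 9) brings us to Monday, Oct 13, 2031, which is the last day of the notice period.
The date termination becomes effective: 14 calendar days after Oct 13, 2031 is Oct 27, 2031. Oct 27, 2031 is a Monday and is not a listed holiday, so no roll-forward applies.

Oct 27, 2031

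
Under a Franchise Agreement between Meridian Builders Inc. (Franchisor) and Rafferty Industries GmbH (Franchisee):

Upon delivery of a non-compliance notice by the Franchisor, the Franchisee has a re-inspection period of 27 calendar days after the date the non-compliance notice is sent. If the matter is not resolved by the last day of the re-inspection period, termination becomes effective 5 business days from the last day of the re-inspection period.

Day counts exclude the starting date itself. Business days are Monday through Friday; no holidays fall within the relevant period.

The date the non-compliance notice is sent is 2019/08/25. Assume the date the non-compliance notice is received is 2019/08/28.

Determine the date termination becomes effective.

2019/09/27

Adding 27 calendar days to 2019/08/25 gives 2019/09/21, which is the last day of the re-inspection period.
The date termination becomes effective: counting 5 business days from Saturday, 2019/09/21 (Sep 23, Sep 24, Sep 25, Sep 26, Sep 27, skipping weekends) reaches Friday, 2019/09/27.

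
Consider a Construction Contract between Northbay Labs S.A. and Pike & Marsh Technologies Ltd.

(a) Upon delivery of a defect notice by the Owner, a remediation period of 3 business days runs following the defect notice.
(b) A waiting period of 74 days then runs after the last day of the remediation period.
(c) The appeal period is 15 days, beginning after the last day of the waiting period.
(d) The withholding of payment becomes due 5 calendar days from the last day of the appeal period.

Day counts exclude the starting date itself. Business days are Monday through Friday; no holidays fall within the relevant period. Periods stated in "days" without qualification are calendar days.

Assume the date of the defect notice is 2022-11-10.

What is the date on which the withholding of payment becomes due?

2023-02-17

The last day of the remediation period: 3 business days after Thursday, 2022-11-10, skipping weekends — Nov 11, Nov 14, Nov 15 — lands on Tuesday, 2022-11-15.
The last day of the waiting period: 74 calendar days after 2022-11-15 is 2023-01-28.
The last day of the appeal period: 2023-01-28 + 15 days = 2023-02-12.
The date on which the withholding of payment becomes due: 2023-02-12 + 5 days = 2023-02-17.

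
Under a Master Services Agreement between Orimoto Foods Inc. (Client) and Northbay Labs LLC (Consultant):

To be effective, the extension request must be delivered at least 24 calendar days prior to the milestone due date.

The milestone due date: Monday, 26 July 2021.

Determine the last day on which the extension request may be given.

26 July 2021 minus 24 days is 2 July 2021.

2 July 2021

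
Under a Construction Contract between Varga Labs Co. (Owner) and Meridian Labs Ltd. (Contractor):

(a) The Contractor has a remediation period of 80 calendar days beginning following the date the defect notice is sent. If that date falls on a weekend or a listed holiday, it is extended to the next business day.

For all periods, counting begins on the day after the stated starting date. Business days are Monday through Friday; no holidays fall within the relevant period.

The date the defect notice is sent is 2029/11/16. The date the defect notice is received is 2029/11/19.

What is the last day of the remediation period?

2030/02/04

The last day of the remediation period: 2029/11/16 + 80 days = 2030/02/04. 2030/02/04 is a Monday, so no roll-forward applies.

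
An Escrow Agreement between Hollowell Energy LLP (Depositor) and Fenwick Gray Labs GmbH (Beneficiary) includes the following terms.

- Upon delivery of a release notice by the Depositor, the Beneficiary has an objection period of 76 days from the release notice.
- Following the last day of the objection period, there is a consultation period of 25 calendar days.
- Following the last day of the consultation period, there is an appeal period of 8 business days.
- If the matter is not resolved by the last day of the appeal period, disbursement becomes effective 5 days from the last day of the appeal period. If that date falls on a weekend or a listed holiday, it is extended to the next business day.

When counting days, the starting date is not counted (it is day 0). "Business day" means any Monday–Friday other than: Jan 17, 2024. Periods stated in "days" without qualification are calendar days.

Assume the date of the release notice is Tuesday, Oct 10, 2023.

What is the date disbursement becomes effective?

Feb 5, 2024

The last day of the objection period: 76 calendar days after Oct 10, 2023 is Dec 25, 2023.
The last day of the consultation period: 25 calendar days after Dec 25, 2023 is Jan 19, 2024.
From Friday, Jan 19, 2024, 8 business days (Jan 22, Jan 23, Jan 24, Jan 25, Jan 26, Jan 29, Jan 30, Jan 31, skipping weekends) brings us to Wednesday, Jan 31, 2024, which is the last day of the appeal period.
Adding 5 calendar days to Jan 31, 2024 gives Feb 5, 2024, which is the date disbursement becomes effective. Feb 5, 2024 is a Monday and is not a listed holiday, so no roll-forward applies.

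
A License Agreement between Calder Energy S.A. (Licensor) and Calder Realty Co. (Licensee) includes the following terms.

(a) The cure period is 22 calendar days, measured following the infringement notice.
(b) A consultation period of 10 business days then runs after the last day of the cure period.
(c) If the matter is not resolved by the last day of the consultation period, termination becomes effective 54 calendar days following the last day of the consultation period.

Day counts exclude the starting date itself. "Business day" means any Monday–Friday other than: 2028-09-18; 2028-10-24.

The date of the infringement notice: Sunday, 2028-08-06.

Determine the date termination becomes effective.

Adding 22 calendar days to 2028-08-06 gives 2028-08-28, which is the last day of the cure period.
From Monday, 2028-08-28, 10 business days (Aug 29, Aug 30, Aug 31, Sep 1, Sep 4, Sep 5, Sep 6, Sep 7, Sep 8, Sep 11, skipping weekends) brings us to Monday, 2028-09-11, which is the last day of the consultation period.
The date termination becomes effective: 54 calendar days after 2028-09-11 is 2028-11-04.

2028-11-04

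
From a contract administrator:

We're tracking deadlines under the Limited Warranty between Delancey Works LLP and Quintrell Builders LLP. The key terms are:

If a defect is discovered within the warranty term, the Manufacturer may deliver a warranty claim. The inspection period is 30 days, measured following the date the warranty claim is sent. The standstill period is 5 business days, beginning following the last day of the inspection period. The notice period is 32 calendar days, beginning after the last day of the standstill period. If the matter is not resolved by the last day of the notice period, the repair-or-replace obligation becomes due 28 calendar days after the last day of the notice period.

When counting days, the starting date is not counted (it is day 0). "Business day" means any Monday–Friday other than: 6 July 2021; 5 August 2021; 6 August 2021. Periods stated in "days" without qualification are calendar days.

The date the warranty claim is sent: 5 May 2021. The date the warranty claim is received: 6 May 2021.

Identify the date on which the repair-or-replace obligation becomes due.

The last day of the inspection period: 5 May 2021 + 30 days = 4 June 2021.
The last day of the standstill period: counting 5 business days from Friday, 4 June 2021 (Jun 7, Jun 8, Jun 9, Jun 10, Jun 11, skipping weekends) reaches Friday, 11 June 2021.
The last day of the notice period: 11 June 2021 + 32 days = 13 July 2021.
The date on which the repair-or-replace obligation becomes due: 13 July 2021 + 28 days = 10 August 2021.

10 August 2021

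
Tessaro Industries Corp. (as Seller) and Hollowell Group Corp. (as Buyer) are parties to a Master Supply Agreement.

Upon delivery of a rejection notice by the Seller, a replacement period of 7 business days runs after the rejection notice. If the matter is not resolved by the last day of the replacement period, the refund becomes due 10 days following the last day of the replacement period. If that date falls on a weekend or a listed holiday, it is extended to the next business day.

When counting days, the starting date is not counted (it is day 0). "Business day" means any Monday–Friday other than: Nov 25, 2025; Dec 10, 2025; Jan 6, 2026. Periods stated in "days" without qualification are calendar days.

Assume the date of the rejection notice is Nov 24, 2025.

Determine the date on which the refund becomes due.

Dec 15, 2025

From Monday, Nov 24, 2025, 7 business days (Nov 26, Nov 27, Nov 28, Dec 1, Dec 2, Dec 3, Dec 4, skipping weekends and the listed holiday on Nov 25) brings us to Thursday, Dec 4, 2025, which is the last day of the replacement period.
The date on which the refund becomes due: 10 calendar days after Dec 4, 2025 is Dec 14, 2025. That falls on a Sunday, so it rolls to the next business day, Monday, Dec 15, 2025.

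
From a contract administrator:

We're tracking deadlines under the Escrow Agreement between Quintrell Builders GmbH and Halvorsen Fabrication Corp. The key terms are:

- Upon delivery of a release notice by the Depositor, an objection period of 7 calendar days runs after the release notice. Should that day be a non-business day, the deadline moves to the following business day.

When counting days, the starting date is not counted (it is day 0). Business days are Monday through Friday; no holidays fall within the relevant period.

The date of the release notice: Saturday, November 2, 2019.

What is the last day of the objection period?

The last day of the objection period: November 2, 2019 + 7 days = November 9, 2019. That falls on a Saturday, so it rolls to the next business day, Monday, November 11, 2019.

November 11, 2019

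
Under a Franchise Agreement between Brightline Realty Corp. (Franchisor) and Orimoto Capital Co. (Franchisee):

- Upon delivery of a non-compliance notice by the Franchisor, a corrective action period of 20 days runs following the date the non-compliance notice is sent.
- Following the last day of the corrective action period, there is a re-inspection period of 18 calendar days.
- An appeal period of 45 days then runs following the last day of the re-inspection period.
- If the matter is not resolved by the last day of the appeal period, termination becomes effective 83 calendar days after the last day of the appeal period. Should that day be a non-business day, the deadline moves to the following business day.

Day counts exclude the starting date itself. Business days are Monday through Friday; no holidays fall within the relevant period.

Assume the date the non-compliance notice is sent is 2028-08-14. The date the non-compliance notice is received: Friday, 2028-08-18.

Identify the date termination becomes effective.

Adding 20 calendar days to 2028-08-14 gives 2028-09-03, which is the last day of the corrective action period.
The last day of the re-inspection period: 18 calendar days after 2028-09-03 is 2028-09-21.
The last day of the appeal period: 2028-09-21 + 45 days = 2028-11-05.
The date termination becomes effective: 2028-11-05 + 83 days = 2029-01-27. That falls on a Saturday, so it rolls to the next business day, Monday, 2029-01-29.

2029-01-29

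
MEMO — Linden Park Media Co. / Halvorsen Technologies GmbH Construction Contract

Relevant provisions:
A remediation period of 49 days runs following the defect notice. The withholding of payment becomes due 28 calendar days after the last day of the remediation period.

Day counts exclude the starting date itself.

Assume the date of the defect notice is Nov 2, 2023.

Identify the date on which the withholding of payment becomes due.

The last day of the remediation period: 49 calendar days after Nov 2, 2023 is Dec 21, 2023.
The date on which the withholding of payment becomes due: Dec 21, 2023 + 28 days = Jan 18, 2024.

Jan 18, 2024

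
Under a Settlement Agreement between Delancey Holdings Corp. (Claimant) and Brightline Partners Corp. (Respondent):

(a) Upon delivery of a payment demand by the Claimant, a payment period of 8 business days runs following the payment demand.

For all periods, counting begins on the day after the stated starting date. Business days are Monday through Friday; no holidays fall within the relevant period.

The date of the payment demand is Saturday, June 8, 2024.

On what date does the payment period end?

The last day of the payment period: 8 business days after Saturday, June 8, 2024, skipping weekends — Jun 10, Jun 11, Jun 12, Jun 13, Jun 14, Jun 17, Jun 18, Jun 19 — lands on Wednesday, June 19, 2024.

June 19, 2024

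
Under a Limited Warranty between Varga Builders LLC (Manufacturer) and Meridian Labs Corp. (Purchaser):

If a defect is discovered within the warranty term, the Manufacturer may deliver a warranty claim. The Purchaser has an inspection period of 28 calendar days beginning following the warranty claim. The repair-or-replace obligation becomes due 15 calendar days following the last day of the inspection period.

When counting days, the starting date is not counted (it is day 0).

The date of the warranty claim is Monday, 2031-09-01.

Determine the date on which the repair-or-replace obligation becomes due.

2031-10-14

Adding 28 calendar days to 2031-09-01 gives 2031-09-29, which is the last day of the inspection period.
The date on which the repair-or-replace obligation becomes due: 15 calendar days after 2031-09-29 is 2031-10-14.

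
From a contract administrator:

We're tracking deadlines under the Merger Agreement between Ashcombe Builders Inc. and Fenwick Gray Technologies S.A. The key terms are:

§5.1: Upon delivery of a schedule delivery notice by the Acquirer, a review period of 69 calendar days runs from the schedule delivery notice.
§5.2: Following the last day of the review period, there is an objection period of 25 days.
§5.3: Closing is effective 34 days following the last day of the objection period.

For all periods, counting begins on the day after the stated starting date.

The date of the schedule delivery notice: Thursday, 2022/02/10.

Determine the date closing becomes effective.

2022/06/18

Adding 69 calendar days to 2022/02/10 gives 2022/04/20, which is the last day of the review period.
Adding 25 calendar days to 2022/04/20 gives 2022/05/15, which is the last day of the objection period.
The date closing becomes effective: 2022/05/15 + 34 days = 2022/06/18.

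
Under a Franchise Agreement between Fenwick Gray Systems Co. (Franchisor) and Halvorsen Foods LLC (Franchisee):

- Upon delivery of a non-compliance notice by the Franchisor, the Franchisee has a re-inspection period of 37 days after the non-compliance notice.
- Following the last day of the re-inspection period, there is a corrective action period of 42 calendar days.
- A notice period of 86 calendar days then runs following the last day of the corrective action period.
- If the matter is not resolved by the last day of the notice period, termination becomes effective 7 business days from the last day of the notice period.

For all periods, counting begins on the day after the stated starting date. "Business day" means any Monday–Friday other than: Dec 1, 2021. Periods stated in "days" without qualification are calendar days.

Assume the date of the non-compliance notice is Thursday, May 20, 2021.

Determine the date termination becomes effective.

The last day of the re-inspection period: 37 calendar days after May 20, 2021 is Jun 26, 2021.
The last day of the corrective action period: 42 calendar days after Jun 26, 2021 is Aug 7, 2021.
The last day of the notice period: 86 calendar days after Aug 7, 2021 is Nov 1, 2021.
The date termination becomes effective: counting 7 business days from Monday, Nov 1, 2021 (Nov 2, Nov 3, Nov 4, Nov 5, Nov 8, Nov 9, Nov 10, skipping weekends) reaches Wednesday, Nov 10, 2021.

Nov 10, 2021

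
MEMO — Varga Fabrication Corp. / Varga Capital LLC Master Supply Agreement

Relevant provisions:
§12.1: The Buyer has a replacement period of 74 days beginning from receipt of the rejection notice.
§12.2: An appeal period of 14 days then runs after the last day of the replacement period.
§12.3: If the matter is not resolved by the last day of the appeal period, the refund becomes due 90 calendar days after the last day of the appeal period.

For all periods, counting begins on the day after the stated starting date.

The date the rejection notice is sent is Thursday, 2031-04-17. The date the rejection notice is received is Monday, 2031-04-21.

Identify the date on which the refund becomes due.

The last day of the replacement period: 2031-04-21 + 74 days = 2031-07-04.
The last day of the appeal period: 2031-07-04 + 14 days = 2031-07-18.
The date on which the refund becomes due: 2031-07-18 + 90 days = 2031-10-16.

2031-10-16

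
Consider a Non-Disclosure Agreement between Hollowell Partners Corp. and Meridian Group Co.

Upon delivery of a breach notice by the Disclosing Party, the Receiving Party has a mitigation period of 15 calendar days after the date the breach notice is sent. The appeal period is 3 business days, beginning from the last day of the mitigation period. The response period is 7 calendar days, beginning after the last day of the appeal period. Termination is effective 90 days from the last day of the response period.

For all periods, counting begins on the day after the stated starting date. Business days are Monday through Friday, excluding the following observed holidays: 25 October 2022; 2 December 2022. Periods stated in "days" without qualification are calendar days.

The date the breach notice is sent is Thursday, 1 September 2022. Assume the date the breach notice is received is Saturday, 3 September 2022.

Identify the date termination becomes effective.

The last day of the mitigation period: 15 calendar days after 1 September 2022 is 16 September 2022.
The last day of the appeal period: 3 business days after Friday, 16 September 2022, skipping weekends — Sep 19, Sep 20, Sep 21 — lands on Wednesday, 21 September 2022.
The last day of the response period: 21 September 2022 + 7 days = 28 September 2022.
The date termination becomes effective: 28 September 2022 + 90 days = 27 December 2022.

27 December 2022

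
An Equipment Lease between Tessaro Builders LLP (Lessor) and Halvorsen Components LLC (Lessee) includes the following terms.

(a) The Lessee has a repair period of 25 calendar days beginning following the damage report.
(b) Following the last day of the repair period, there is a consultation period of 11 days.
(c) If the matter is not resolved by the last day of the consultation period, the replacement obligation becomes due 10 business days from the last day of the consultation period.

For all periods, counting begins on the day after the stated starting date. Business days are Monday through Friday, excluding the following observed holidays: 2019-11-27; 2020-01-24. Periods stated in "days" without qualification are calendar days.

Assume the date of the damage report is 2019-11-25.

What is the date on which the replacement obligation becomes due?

2020-01-14

The last day of the repair period: 2019-11-25 + 25 days = 2019-12-20.
The last day of the consultation period: 2019-12-20 + 11 days = 2019-12-31.
The date on which the replacement obligation becomes due: counting 10 business days from Tuesday, 2019-12-31 (Jan 1, Jan 2, Jan 3, Jan 6, Jan 7, Jan 8, Jan 9, Jan 10, Jan 13, Jan 14, skipping weekends) reaches Tuesday, 2020-01-14.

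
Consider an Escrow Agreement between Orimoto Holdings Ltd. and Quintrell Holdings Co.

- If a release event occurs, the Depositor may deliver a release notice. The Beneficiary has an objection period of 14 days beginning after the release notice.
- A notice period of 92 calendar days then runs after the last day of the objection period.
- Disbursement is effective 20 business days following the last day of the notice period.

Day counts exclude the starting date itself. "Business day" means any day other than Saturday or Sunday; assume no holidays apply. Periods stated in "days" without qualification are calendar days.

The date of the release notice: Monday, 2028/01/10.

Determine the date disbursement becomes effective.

Adding 14 calendar days to 2028/01/10 gives 2028/01/24, which is the last day of the objection period.
Adding 92 calendar days to 2028/01/24 gives 2028/04/25, which is the last day of the notice period.
The date disbursement becomes effective: 20 business days after Tuesday, 2028/04/25, skipping weekends — Apr 26, Apr 27, Apr 28, May 1, …, May 19, May 22, May 23 — lands on Tuesday, 2028/05/23.

2028/05/23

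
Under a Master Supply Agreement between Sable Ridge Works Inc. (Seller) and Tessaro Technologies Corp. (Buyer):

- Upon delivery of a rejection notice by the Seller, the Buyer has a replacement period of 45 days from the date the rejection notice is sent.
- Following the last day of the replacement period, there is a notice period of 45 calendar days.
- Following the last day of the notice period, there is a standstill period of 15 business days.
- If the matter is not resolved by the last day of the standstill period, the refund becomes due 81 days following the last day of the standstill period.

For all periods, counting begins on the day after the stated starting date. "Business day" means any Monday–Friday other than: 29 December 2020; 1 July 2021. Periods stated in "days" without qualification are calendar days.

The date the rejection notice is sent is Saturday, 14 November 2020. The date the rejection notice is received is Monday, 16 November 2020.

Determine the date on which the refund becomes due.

25 May 2021

The last day of the replacement period: 14 November 2020 + 45 days = 29 December 2020.
The last day of the notice period: 45 calendar days after 29 December 2020 is 12 February 2021.
From Friday, 12 February 2021, 15 business days (Feb 15, Feb 16, Feb 17, Feb 18, …, Mar 3, Mar 4, Mar 5, skipping weekends) brings us to Friday, 5 March 2021, which is the last day of the standstill period.
Adding 81 calendar days to 5 March 2021 gives 25 May 2021, which is the date on which the refund becomes due.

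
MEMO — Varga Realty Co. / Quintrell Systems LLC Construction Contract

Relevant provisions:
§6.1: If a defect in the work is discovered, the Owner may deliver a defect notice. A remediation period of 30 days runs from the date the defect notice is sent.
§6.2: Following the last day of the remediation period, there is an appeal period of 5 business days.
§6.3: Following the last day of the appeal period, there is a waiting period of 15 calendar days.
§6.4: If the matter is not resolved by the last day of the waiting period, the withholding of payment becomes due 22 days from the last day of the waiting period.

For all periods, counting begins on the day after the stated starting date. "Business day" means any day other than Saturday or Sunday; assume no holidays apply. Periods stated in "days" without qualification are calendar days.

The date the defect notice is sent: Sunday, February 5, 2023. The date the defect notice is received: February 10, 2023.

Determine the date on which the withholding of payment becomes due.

April 20, 2023

Adding 30 calendar days to February 5, 2023 gives March 7, 2023, which is the last day of the remediation period.
From Tuesday, March 7, 2023, 5 business days (Mar 8, Mar 9, Mar 10, Mar 13, Mar 14, skipping weekends) brings us to Tuesday, March 14, 2023, which is the last day of the appeal period.
The last day of the waiting period: 15 calendar days after March 14, 2023 is March 29, 2023.
The date on which the withholding of payment becomes due: March 29, 2023 + 22 days = April 20, 2023.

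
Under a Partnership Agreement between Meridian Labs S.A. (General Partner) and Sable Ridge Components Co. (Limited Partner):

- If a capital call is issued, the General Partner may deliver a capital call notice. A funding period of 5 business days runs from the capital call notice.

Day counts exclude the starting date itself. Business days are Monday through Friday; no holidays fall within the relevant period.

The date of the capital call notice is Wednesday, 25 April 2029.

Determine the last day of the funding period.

The last day of the funding period: 5 business days after Wednesday, 25 April 2029, skipping weekends — Apr 26, Apr 27, Apr 30, May 1, May 2 — lands on Wednesday, 2 May 2029.

2 May 2029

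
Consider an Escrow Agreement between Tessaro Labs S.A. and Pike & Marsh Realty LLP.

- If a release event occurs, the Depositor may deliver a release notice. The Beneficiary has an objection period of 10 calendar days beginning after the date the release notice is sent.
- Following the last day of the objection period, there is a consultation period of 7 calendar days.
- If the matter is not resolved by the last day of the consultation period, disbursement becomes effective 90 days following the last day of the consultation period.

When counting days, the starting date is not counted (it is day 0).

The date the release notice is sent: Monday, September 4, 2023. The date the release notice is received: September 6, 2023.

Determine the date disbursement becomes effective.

December 20, 2023

Adding 10 calendar days to September 4, 2023 gives September 14, 2023, which is the last day of the objection period.
The last day of the consultation period: 7 calendar days after September 14, 2023 is September 21, 2023.
The date disbursement becomes effective: 90 calendar days after September 21, 2023 is December 20, 2023.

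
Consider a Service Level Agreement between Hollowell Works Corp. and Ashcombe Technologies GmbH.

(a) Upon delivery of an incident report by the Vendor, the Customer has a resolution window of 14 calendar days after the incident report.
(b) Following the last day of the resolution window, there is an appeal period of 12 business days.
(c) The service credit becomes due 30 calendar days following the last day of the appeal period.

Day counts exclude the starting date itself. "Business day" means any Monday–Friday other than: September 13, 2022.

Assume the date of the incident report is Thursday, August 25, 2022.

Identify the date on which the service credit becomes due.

Adding 14 calendar days to August 25, 2022 gives September 8, 2022, which is the last day of the resolution window.
The last day of the appeal period: counting 12 business days from Thursday, September 8, 2022 (Sep 9, Sep 12, Sep 14, Sep 15, …, Sep 23, Sep 26, Sep 27, skipping weekends and the listed holiday on Sep 13) reaches Tuesday, September 27, 2022.
Adding 30 calendar days to September 27, 2022 gives October 27, 2022, which is the date on which the service credit becomes due.

October 27, 2022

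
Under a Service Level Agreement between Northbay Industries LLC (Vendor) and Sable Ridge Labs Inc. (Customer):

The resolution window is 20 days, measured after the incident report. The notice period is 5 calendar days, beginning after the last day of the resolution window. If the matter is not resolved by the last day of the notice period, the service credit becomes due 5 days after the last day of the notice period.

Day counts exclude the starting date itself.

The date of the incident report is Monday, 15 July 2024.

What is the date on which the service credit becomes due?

14 August 2024

The last day of the resolution window: 20 calendar days after 15 July 2024 is 4 August 2024.
The last day of the notice period: 4 August 2024 + 5 days = 9 August 2024.
The date on which the service credit becomes due: 5 calendar days after 9 August 2024 is 14 August 2024.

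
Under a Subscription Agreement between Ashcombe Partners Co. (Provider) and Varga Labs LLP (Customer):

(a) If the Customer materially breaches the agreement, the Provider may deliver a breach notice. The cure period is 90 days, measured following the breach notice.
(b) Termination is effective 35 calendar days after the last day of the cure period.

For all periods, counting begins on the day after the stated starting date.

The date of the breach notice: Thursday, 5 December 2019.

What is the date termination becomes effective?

The last day of the cure period: 5 December 2019 + 90 days = 4 March 2020.
The date termination becomes effective: 35 calendar days after 4 March 2020 is 8 April 2020.

8 April 2020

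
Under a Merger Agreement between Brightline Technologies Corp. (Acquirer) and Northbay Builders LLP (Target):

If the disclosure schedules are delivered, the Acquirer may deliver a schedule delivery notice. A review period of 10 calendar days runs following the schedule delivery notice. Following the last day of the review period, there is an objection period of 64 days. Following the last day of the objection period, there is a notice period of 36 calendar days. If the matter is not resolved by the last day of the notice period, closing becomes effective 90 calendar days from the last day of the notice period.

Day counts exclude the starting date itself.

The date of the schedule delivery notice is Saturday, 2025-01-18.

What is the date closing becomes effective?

2025-08-06

Adding 10 calendar days to 2025-01-18 gives 2025-01-28, which is the last day of the review period.
Adding 64 calendar days to 2025-01-28 gives 2025-04-02, which is the last day of the objection period.
The last day of the notice period: 36 calendar days after 2025-04-02 is 2025-05-08.
The date closing becomes effective: 2025-05-08 + 90 days = 2025-08-06.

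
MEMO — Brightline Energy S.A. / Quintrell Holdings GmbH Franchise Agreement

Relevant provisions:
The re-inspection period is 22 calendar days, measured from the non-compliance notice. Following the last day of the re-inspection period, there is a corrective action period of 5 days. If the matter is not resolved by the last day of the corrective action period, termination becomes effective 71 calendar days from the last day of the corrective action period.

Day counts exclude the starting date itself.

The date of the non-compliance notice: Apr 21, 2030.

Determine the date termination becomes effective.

The last day of the re-inspection period: 22 calendar days after Apr 21, 2030 is May 13, 2030.
The last day of the corrective action period: May 13, 2030 + 5 days = May 18, 2030.
Adding 71 calendar days to May 18, 2030 gives Jul 28, 2030, which is the date termination becomes effective.

Jul 28, 2030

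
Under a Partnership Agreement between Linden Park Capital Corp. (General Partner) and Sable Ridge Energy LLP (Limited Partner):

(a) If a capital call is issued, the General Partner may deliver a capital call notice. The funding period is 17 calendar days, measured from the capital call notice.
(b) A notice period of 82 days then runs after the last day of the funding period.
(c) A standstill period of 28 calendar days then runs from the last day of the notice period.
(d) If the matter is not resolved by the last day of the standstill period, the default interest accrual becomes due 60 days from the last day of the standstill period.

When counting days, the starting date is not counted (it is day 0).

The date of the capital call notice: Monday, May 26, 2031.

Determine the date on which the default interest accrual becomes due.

The last day of the funding period: 17 calendar days after May 26, 2031 is June 12, 2031.
The last day of the notice period: June 12, 2031 + 82 days = September 2, 2031.
Adding 28 calendar days to September 2, 2031 gives September 30, 2031, which is the last day of the standstill period.
Adding 60 calendar days to September 30, 2031 gives November 29, 2031, which is the date on which the default interest accrual becomes due.

November 29, 2031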